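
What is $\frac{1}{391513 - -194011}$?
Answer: $\frac{1}{585524} \approx 1.7079 \cdot 10^{-6}$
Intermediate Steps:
$\frac{1}{391513 - -194011} = \frac{1}{391513 + 194011} = \frac{1}{585524}$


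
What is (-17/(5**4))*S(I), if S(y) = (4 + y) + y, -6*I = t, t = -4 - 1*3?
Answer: -323/1875 ≈ -0.17227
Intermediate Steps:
t = -7 (t = -4 - 3 = -7)
I = 7/6 (I = -1/6*(-7) = 7/6 ≈ 1.1667)
S(y) = 4 + 2*y
(-17/(5**4))*S(I) = (-17/(5**4))*(4 + 2*(7/6)) = (-17/625)*(4 + 7/3) = -17*1/625*(19/3) = -17/625*19/3 = -323/1875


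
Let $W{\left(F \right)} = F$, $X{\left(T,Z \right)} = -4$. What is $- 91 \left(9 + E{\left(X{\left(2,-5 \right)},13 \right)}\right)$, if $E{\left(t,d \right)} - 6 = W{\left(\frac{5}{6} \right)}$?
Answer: $- \frac{8645}{6} \approx -1440.8$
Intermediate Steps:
$E{\left(t,d \right)} = \frac{41}{6}$ ($E{\left(t,d \right)} = 6 + \frac{5}{6} = \frac{41}{6}$)
$- 91 \left(9 + E{\left(X{\left(2,-5 \right)},13 \right)}\right) = - 91 \left(9 + \frac{41}{6}\right) = \left(-91\right) \frac{95}{6} = - \frac{8645}{6}$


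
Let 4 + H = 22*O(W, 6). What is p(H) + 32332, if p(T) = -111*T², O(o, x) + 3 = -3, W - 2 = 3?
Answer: -2020724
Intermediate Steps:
W = 5 (W = 2 + 3 = 5)
O(o, x) = -6 (O(o, x) = -3 - 3 = -6)
H = -136 (H = -4 + 22*(-6) = -4 - 132 = -136)
p(H) + 32332 = -111*(-136)² + 32332 = -111*18496 + 32332 = -2053056 + 32332 = -2020724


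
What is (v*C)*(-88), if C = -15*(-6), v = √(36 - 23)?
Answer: -7920*√13 ≈ -28556.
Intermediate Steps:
v = √13 ≈ 3.6056
C = 90
(v*C)*(-88) = (√13*90)*(-88) = (90*√13)*(-88) = -7920*√13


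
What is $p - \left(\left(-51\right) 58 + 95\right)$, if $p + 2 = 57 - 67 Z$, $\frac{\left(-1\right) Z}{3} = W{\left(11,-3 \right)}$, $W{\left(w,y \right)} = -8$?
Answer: $1310$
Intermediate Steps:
$Z = 24$ ($Z = \left(-3\right) \left(-8\right) = 24$)
$p = -1553$ ($p = -2 + \left(57 - 1608\right) = -2 - 1551 = -1553$)
$p - \left(\left(-51\right) 58 + 95\right) = -1553 - \left(\left(-51\right) 58 + 95\right) = -1553 - \left(-2958 + 95\right) = -1553 - -2863 = -1553 + 2863 = 1310$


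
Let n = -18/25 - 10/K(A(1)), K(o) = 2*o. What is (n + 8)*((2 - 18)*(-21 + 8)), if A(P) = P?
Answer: 11856/25 ≈ 474.24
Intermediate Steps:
n = -143/25 (n = -18/25 - 10/(2*1) = -18*1/25 - 10/2 = -18/25 - 10*½ = -18/25 - 5 = -143/25 ≈ -5.7200)
(n + 8)*((2 - 18)*(-21 + 8)) = (-143/25 + 8)*((2 - 18)*(-21 + 8)) = 57*(-16*(-13))/25 = (57/25)*208 = 11856/25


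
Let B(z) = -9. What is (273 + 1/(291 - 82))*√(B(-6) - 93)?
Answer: 57058*I*√102/209 ≈ 2757.2*I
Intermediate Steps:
(273 + 1/(291 - 82))*√(B(-6) - 93) = (273 + 1/(291 - 82))*√(-9 - 93) = (273 + 1/209)*√(-102) = (273 + 1/209)*(I*√102) = 57058*(I*√102)/209 = 57058*I*√102/209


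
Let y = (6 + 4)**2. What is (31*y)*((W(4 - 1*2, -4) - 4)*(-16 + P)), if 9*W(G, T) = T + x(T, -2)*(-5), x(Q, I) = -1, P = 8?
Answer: 868000/9 ≈ 96445.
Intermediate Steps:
W(G, T) = 5/9 + T/9 (W(G, T) = (T - 1*(-5))/9 = (T + 5)/9 = (5 + T)/9 = 5/9 + T/9)
y = 100 (y = 10**2 = 100)
(31*y)*((W(4 - 1*2, -4) - 4)*(-16 + P)) = (31*100)*(((5/9 + (1/9)*(-4)) - 4)*(-16 + 8)) = 3100*(((5/9 - 4/9) - 4)*(-8)) = 3100*((1/9 - 4)*(-8)) = 3100*(-35/9*(-8)) = 3100*(280/9) = 868000/9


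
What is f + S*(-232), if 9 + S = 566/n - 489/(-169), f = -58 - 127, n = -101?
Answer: 43215787/17069 ≈ 2531.8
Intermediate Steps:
f = -185
S = -199886/17069 (S = -9 + (566/(-101) - 489/(-169)) = -9 + (566*(-1/101) - 489*(-1/169)) = -9 + (-566/101 + 489/169) = -9 - 46265/17069 = -199886/17069 ≈ -11.710)
f + S*(-232) = -185 - 199886/17069*(-232) = -185 + 46373552/17069 = 43215787/17069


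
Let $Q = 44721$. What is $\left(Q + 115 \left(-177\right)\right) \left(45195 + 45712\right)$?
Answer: $2215039962$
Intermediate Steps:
$\left(Q + 115 \left(-177\right)\right) \left(45195 + 45712\right) = \left(44721 + 115 \left(-177\right)\right) \left(45195 + 45712\right) = \left(44721 - 20355\right) 90907 = 24366 \cdot 90907 = 2215039962$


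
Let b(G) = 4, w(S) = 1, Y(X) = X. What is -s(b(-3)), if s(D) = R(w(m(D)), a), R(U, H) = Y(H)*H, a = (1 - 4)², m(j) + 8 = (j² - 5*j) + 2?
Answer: -81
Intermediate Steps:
m(j) = -6 + j² - 5*j (m(j) = -8 + ((j² - 5*j) + 2) = -8 + (2 + j² - 5*j) = -6 + j² - 5*j)
a = 9 (a = (-3)² = 9)
R(U, H) = H² (R(U, H) = H*H = H²)
s(D) = 81 (s(D) = 9² = 81)
-s(b(-3)) = -1*81 = -81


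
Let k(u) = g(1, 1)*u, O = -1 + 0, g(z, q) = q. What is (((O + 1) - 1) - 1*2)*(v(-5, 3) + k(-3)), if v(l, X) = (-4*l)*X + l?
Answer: -156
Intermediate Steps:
v(l, X) = l - 4*X*l (v(l, X) = -4*X*l + l = l - 4*X*l)
O = -1
k(u) = u (k(u) = 1*u = u)
(((O + 1) - 1) - 1*2)*(v(-5, 3) + k(-3)) = (((-1 + 1) - 1) - 1*2)*(-5*(1 - 4*3) - 3) = ((0 - 1) - 2)*(-5*(1 - 12) - 3) = (-1 - 2)*(-5*(-11) - 3) = -3*(55 - 3) = -3*52 = -156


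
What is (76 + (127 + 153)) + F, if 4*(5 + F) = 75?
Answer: 1479/4 ≈ 369.75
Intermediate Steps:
F = 55/4 (F = -5 + (¼)*75 = -5 + 75/4 = 55/4 ≈ 13.750)
(76 + (127 + 153)) + F = (76 + (127 + 153)) + 55/4 = (76 + 280) + 55/4 = 356 + 55/4 = 1479/4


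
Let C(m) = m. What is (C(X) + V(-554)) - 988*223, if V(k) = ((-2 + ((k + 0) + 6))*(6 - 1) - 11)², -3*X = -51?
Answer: 7402814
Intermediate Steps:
X = 17 (X = -⅓*(-51) = 17)
V(k) = (9 + 5*k)² (V(k) = ((-2 + (k + 6))*5 - 11)² = ((-2 + (6 + k))*5 - 11)² = ((4 + k)*5 - 11)² = ((20 + 5*k) - 11)² = (9 + 5*k)²)
(C(X) + V(-554)) - 988*223 = (17 + (9 + 5*(-554))²) - 988*223 = (17 + (9 - 2770)²) - 220324 = (17 + (-2761)²) - 220324 = (17 + 7623121) - 220324 = 7623138 - 220324 = 7402814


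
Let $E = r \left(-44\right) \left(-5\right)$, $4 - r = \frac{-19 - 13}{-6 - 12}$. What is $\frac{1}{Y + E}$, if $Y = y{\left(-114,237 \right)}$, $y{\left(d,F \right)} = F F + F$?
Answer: $\frac{9}{512054} \approx 1.7576 \cdot 10^{-5}$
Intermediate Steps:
$r = \frac{20}{9}$ ($r = 4 - \frac{-19 - 13}{-6 - 12} = 4 - - \frac{32}{-18} = 4 - \left(-32\right) \left(- \frac{1}{18}\right) = 4 - \frac{16}{9} = \frac{20}{9} \approx 2.2222$)
$y{\left(d,F \right)} = F + F^{2}$ ($y{\left(d,F \right)} = F^{2} + F = F + F^{2}$)
$E = \frac{4400}{9}$ ($E = \frac{20}{9} \left(-44\right) \left(-5\right) = \left(- \frac{880}{9}\right) \left(-5\right) = \frac{4400}{9} \approx 488.89$)
$Y = 56406$ ($Y = 237 \left(1 + 237\right) = 237 \cdot 238 = 56406$)
$\frac{1}{Y + E} = \frac{1}{56406 + \frac{4400}{9}} = \frac{1}{\frac{512054}{9}} = \frac{9}{512054}$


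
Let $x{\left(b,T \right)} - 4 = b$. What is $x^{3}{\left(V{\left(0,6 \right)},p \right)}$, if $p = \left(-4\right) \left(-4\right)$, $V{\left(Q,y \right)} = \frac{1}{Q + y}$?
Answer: $\frac{15625}{216} \approx 72.338$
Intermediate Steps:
$p = 16$
$x{\left(b,T \right)} = 4 + b$
$x^{3}{\left(V{\left(0,6 \right)},p \right)} = \left(4 + \frac{1}{0 + 6}\right)^{3} = \left(4 + \frac{1}{6}\right)^{3} = \left(\frac{25}{6}\right)^{3} = \frac{15625}{216}$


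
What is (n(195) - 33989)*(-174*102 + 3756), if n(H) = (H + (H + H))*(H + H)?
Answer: -2716700712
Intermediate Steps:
n(H) = 6*H**2 (n(H) = (H + 2*H)*(2*H) = (3*H)*(2*H) = 6*H**2)
(n(195) - 33989)*(-174*102 + 3756) = (6*195**2 - 33989)*(-174*102 + 3756) = (6*38025 - 33989)*(-17748 + 3756) = (228150 - 33989)*(-13992) = 194161*(-13992) = -2716700712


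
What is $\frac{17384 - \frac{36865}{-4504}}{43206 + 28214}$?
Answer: $\frac{78334401}{321675680} \approx 0.24352$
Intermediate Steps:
$\frac{17384 - \frac{36865}{-4504}}{43206 + 28214} = \frac{17384 - - \frac{36865}{4504}}{71420} = \left(17384 + \frac{36865}{4504}\right) \frac{1}{71420} = \frac{78334401}{4504} \cdot \frac{1}{71420} = \frac{78334401}{321675680}$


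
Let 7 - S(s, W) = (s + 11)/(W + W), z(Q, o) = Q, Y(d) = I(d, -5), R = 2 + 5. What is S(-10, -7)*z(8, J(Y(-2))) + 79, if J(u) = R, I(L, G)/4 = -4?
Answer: 949/7 ≈ 135.57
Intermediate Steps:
I(L, G) = -16 (I(L, G) = 4*(-4) = -16)
R = 7
Y(d) = -16
J(u) = 7
S(s, W) = 7 - (11 + s)/(2*W) (S(s, W) = 7 - (s + 11)/(W + W) = 7 - (11 + s)/(2*W))
S(-10, -7)*z(8, J(Y(-2))) + 79 = ((½)*(-11 - 1*(-10) + 14*(-7))/(-7))*8 + 79 = ((½)*(-⅐)*(-11 + 10 - 98))*8 + 79 = ((½)*(-⅐)*(-99))*8 + 79 = (99/14)*8 + 79 = 396/7 + 79 = 949/7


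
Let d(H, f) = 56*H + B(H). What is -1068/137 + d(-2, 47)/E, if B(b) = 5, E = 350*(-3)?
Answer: -1106741/143850 ≈ -7.6937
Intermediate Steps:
E = -1050
d(H, f) = 5 + 56*H (d(H, f) = 56*H + 5 = 5 + 56*H)
-1068/137 + d(-2, 47)/E = -1068/137 + (5 + 56*(-2))/(-1050) = -1068*1/137 + (5 - 112)*(-1/1050) = -1068/137 - 107*(-1/1050) = -1068/137 + 107/1050 = -1106741/143850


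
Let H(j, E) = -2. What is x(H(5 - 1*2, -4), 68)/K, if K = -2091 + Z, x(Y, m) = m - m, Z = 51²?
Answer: 0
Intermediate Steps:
Z = 2601
x(Y, m) = 0
K = 510 (K = -2091 + 2601 = 510)
x(H(5 - 1*2, -4), 68)/K = 0/510 = 0*(1/510) = 0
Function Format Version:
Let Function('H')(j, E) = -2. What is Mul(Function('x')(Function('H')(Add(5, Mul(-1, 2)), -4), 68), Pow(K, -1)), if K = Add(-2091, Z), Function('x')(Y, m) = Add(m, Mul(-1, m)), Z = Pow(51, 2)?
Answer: 0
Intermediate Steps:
Z = 2601
Function('x')(Y, m) = 0
K = 510 (K = Add(-2091, 2601) = 510)
Mul(Function('x')(Function('H')(Add(5, Mul(-1, 2)), -4), 68), Pow(K, -1)) = Mul(0, Pow(510, -1)) = Mul(0, Rational(1, 510)) = 0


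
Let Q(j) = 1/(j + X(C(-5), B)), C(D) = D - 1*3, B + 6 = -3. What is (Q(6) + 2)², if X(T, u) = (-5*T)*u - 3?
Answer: 508369/127449 ≈ 3.9888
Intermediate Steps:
B = -9 (B = -6 - 3 = -9)
C(D) = -3 + D (C(D) = D - 3 = -3 + D)
X(T, u) = -3 - 5*T*u (X(T, u) = -5*T*u - 3 = -3 - 5*T*u)
Q(j) = 1/(-363 + j) (Q(j) = 1/(j + (-3 - 5*(-3 - 5)*(-9))) = 1/(j + (-3 - 5*(-8)*(-9))) = 1/(j + (-3 - 360)) = 1/(j - 363) = 1/(-363 + j))
(Q(6) + 2)² = (1/(-363 + 6) + 2)² = (1/(-357) + 2)² = (-1/357 + 2)² = (713/357)² = 508369/127449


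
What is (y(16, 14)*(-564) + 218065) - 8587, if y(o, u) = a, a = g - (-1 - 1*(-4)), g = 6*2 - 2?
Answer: 205530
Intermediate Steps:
g = 10 (g = 12 - 2 = 10)
a = 7 (a = 10 - (-1 - 1*(-4)) = 10 - (-1 + 4) = 10 - 1*3 = 10 - 3 = 7)
y(o, u) = 7
(y(16, 14)*(-564) + 218065) - 8587 = (7*(-564) + 218065) - 8587 = (-3948 + 218065) - 8587 = 214117 - 8587 = 205530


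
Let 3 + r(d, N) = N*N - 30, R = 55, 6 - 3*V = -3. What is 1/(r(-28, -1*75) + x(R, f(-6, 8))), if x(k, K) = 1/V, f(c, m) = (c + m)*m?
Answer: 3/16777 ≈ 0.00017882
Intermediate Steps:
V = 3 (V = 2 - ⅓*(-3) = 2 + 1 = 3)
f(c, m) = m*(c + m)
r(d, N) = -33 + N² (r(d, N) = -3 + (N*N - 30) = -3 + (N² - 30) = -3 + (-30 + N²) = -33 + N²)
x(k, K) = ⅓ (x(k, K) = 1/3 = ⅓)
1/(r(-28, -1*75) + x(R, f(-6, 8))) = 1/((-33 + (-1*75)²) + ⅓) = 1/((-33 + (-75)²) + ⅓) = 1/((-33 + 5625) + ⅓) = 1/(5592 + ⅓) = 1/(16777/3) = 3/16777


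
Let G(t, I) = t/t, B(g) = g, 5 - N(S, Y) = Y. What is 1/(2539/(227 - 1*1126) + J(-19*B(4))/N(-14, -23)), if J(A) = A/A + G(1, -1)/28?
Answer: -704816/1964505 ≈ -0.35878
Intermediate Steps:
N(S, Y) = 5 - Y
G(t, I) = 1
J(A) = 29/28 (J(A) = A/A + 1/28 = 1 + 1*(1/28) = 1 + 1/28 = 29/28)
1/(2539/(227 - 1*1126) + J(-19*B(4))/N(-14, -23)) = 1/(2539/(227 - 1*1126) + 29/(28*(5 - 1*(-23)))) = 1/(2539/(227 - 1126) + 29/(28*(5 + 23))) = 1/(2539/(-899) + (29/28)/28) = 1/(2539*(-1/899) + (29/28)*(1/28)) = 1/(-2539/899 + 29/784) = 1/(-1964505/704816) = -704816/1964505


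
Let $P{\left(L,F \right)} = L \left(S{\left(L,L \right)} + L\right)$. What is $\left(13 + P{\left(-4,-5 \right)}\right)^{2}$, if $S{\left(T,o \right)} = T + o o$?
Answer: $361$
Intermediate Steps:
$S{\left(T,o \right)} = T + o^{2}$
$P{\left(L,F \right)} = L \left(L^{2} + 2 L\right)$ ($P{\left(L,F \right)} = L \left(\left(L + L^{2}\right) + L\right) = L \left(L^{2} + 2 L\right)$)
$\left(13 + P{\left(-4,-5 \right)}\right)^{2} = \left(13 + \left(-4\right)^{2} \left(2 - 4\right)\right)^{2} = \left(13 + 16 \left(-2\right)\right)^{2} = \left(13 - 32\right)^{2} = \left(-19\right)^{2} = 361$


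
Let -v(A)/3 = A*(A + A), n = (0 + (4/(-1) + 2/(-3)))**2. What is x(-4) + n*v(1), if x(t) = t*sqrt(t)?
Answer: -392/3 - 8*I ≈ -130.67 - 8.0*I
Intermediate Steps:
x(t) = t**(3/2)
n = 196/9 (n = (0 + (4*(-1) + 2*(-1/3)))**2 = (0 + (-4 - 2/3))**2 = (0 - 14/3)**2 = (-14/3)**2 = 196/9 ≈ 21.778)
v(A) = -6*A**2 (v(A) = -3*A*(A + A) = -3*A*2*A = -6*A**2)
x(-4) + n*v(1) = (-4)**(3/2) + 196*(-6*1**2)/9 = -8*I + 196*(-6*1)/9 = -8*I + (196/9)*(-6) = -8*I - 392/3 = -392/3 - 8*I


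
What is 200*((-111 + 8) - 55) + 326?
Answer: -31274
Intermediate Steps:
200*((-111 + 8) - 55) + 326 = 200*(-103 - 55) + 326 = 200*(-158) + 326 = -31600 + 326 = -31274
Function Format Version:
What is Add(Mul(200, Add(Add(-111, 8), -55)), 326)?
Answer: -31274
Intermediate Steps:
Add(Mul(200, Add(Add(-111, 8), -55)), 326) = Add(Mul(200, Add(-103, -55)), 326) = Add(Mul(200, -158), 326) = Add(-31600, 326) = -31274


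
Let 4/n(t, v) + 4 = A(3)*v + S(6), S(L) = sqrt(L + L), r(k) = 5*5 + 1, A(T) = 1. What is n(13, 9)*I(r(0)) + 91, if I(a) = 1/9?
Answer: 10667/117 - 8*sqrt(3)/117 ≈ 91.052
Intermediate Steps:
r(k) = 26 (r(k) = 25 + 1 = 26)
I(a) = 1/9
S(L) = sqrt(2)*sqrt(L) (S(L) = sqrt(2*L) = sqrt(2)*sqrt(L))
n(t, v) = 4/(-4 + v + 2*sqrt(3)) (n(t, v) = 4/(-4 + (1*v + sqrt(2)*sqrt(6))) = 4/(-4 + (v + 2*sqrt(3))) = 4/(-4 + v + 2*sqrt(3)))
n(13, 9)*I(r(0)) + 91 = (4/(-4 + 9 + 2*sqrt(3)))*(1/9) + 91 = (4/(5 + 2*sqrt(3)))*(1/9) + 91 = 4/(9*(5 + 2*sqrt(3))) + 91 = 91 + 4/(9*(5 + 2*sqrt(3)))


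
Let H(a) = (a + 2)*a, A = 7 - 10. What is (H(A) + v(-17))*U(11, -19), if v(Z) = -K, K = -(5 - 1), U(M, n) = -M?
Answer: -77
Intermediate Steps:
A = -3
H(a) = a*(2 + a) (H(a) = (2 + a)*a = a*(2 + a))
K = -4 (K = -1*4 = -4)
v(Z) = 4 (v(Z) = -1*(-4) = 4)
(H(A) + v(-17))*U(11, -19) = (-3*(2 - 3) + 4)*(-1*11) = (-3*(-1) + 4)*(-11) = (3 + 4)*(-11) = 7*(-11) = -77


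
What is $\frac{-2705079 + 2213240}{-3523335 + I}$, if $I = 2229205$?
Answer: $\frac{491839}{1294130} \approx 0.38005$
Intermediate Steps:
$\frac{-2705079 + 2213240}{-3523335 + I} = \frac{-2705079 + 2213240}{-3523335 + 2229205} = - \frac{491839}{-1294130} = \left(-491839\right) \left(- \frac{1}{1294130}\right) = \frac{491839}{1294130}$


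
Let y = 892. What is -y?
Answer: -892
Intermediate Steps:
-y = -1*892 = -892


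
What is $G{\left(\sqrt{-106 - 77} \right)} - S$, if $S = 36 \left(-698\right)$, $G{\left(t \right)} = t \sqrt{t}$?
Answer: $25128 + 183^{\frac{3}{4}} i^{\frac{3}{2}} \approx 25093.0 + 35.182 i$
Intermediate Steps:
$G{\left(t \right)} = t^{\frac{3}{2}}$
$S = -25128$
$G{\left(\sqrt{-106 - 77} \right)} - S = \left(\sqrt{-106 - 77}\right)^{\frac{3}{2}} - -25128 = \left(\sqrt{-183}\right)^{\frac{3}{2}} + 25128 = \left(i \sqrt{183}\right)^{\frac{3}{2}} + 25128 = 183^{\frac{3}{4}} i^{\frac{3}{2}} + 25128 = 25128 + 183^{\frac{3}{4}} i^{\frac{3}{2}}$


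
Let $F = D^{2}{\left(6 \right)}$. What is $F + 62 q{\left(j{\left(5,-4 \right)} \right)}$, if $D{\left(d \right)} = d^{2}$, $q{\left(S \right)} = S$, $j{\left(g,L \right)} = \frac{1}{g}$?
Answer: $\frac{6542}{5} \approx 1308.4$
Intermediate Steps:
$F = 1296$ ($F = \left(6^{2}\right)^{2} = 36^{2} = 1296$)
$F + 62 q{\left(j{\left(5,-4 \right)} \right)} = 1296 + \frac{62}{5} = \frac{6542}{5}$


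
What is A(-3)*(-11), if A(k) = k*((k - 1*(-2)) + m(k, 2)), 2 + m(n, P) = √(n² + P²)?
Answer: -99 + 33*√13 ≈ 19.983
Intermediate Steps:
m(n, P) = -2 + √(P² + n²) (m(n, P) = -2 + √(n² + P²) = -2 + √(P² + n²))
A(k) = k*(k + √(4 + k²)) (A(k) = k*((k - 1*(-2)) + (-2 + √(2² + k²))) = k*((k + 2) + (-2 + √(4 + k²))) = k*((2 + k) + (-2 + √(4 + k²))) = k*(k + √(4 + k²)))
A(-3)*(-11) = -3*(-3 + √(4 + (-3)²))*(-11) = -3*(-3 + √(4 + 9))*(-11) = -3*(-3 + √13)*(-11) = (9 - 3*√13)*(-11) = -99 + 33*√13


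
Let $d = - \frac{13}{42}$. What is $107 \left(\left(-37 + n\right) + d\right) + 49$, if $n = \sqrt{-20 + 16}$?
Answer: $- \frac{165611}{42} + 214 i \approx -3943.1 + 214.0 i$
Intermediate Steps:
$n = 2 i$ ($n = \sqrt{-4} = 2 i \approx 2.0 i$)
$d = - \frac{13}{42}$ ($d = \left(-13\right) \frac{1}{42} = - \frac{13}{42} \approx -0.30952$)
$107 \left(\left(-37 + n\right) + d\right) + 49 = 107 \left(\left(-37 + 2 i\right) - \frac{13}{42}\right) + 49 = 107 \left(- \frac{1567}{42} + 2 i\right) + 49 = \left(- \frac{167669}{42} + 214 i\right) + 49 = - \frac{165611}{42} + 214 i$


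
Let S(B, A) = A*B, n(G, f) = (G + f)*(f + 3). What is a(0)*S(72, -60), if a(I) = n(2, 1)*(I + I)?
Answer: 0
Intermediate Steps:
n(G, f) = (3 + f)*(G + f) (n(G, f) = (G + f)*(3 + f) = (3 + f)*(G + f))
a(I) = 24*I (a(I) = (1**2 + 3*2 + 3*1 + 2*1)*(I + I) = (1 + 6 + 3 + 2)*(2*I) = 12*(2*I) = 24*I)
a(0)*S(72, -60) = (24*0)*(-60*72) = 0*(-4320) = 0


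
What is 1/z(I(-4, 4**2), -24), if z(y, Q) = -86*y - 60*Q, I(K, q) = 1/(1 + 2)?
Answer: 3/4234 ≈ 0.00070855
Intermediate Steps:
I(K, q) = 1/3
1/z(I(-4, 4**2), -24) = 1/(-86*1/3 - 60*(-24)) = 1/(-86/3 + 1440) = 1/(4234/3) = 3/4234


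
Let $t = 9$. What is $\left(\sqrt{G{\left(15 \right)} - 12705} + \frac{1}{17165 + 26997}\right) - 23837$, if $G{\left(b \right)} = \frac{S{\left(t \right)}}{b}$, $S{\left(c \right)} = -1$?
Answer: $- \frac{1052689593}{44162} + \frac{4 i \sqrt{178665}}{15} \approx -23837.0 + 112.72 i$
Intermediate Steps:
$G{\left(b \right)} = - \frac{1}{b}$
$\left(\sqrt{G{\left(15 \right)} - 12705} + \frac{1}{17165 + 26997}\right) - 23837 = \left(\sqrt{- \frac{1}{15} - 12705} + \frac{1}{17165 + 26997}\right) - 23837 = \left(\sqrt{\left(-1\right) \frac{1}{15} - 12705} + \frac{1}{44162}\right) - 23837 = \left(\sqrt{- \frac{1}{15} - 12705} + \frac{1}{44162}\right) - 23837 = \left(\sqrt{- \frac{190576}{15}} + \frac{1}{44162}\right) - 23837 = \left(\frac{4 i \sqrt{178665}}{15} + \frac{1}{44162}\right) - 23837 = \left(\frac{1}{44162} + \frac{4 i \sqrt{178665}}{15}\right) - 23837 = - \frac{1052689593}{44162} + \frac{4 i \sqrt{178665}}{15}$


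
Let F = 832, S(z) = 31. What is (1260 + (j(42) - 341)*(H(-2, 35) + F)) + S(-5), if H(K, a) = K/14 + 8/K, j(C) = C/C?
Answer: -1961263/7 ≈ -2.8018e+5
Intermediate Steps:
j(C) = 1
H(K, a) = 8/K + K/14 (H(K, a) = K*(1/14) + 8/K = K/14 + 8/K = 8/K + K/14)
(1260 + (j(42) - 341)*(H(-2, 35) + F)) + S(-5) = (1260 + (1 - 341)*((8/(-2) + (1/14)*(-2)) + 832)) + 31 = (1260 - 340*((8*(-½) - ⅐) + 832)) + 31 = (1260 - 340*((-4 - ⅐) + 832)) + 31 = (1260 - 340*(-29/7 + 832)) + 31 = (1260 - 340*5795/7) + 31 = (1260 - 1970300/7) + 31 = -1961480/7 + 31 = -1961263/7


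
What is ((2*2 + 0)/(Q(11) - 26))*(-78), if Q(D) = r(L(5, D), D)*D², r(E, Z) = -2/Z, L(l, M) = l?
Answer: 13/2 ≈ 6.5000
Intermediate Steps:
Q(D) = -2*D (Q(D) = (-2/D)*D² = -2*D)
((2*2 + 0)/(Q(11) - 26))*(-78) = ((2*2 + 0)/(-2*11 - 26))*(-78) = ((4 + 0)/(-22 - 26))*(-78) = (4/(-48))*(-78) = -1/48*4*(-78) = -1/12*(-78) = 13/2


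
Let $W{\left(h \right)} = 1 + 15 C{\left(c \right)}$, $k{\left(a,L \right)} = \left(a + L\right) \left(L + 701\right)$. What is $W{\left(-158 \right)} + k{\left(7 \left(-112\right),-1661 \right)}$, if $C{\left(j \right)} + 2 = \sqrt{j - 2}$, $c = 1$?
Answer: $2347171 + 15 i \approx 2.3472 \cdot 10^{6} + 15.0 i$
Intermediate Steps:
$k{\left(a,L \right)} = \left(701 + L\right) \left(L + a\right)$ ($k{\left(a,L \right)} = \left(L + a\right) \left(701 + L\right) = \left(701 + L\right) \left(L + a\right)$)
$C{\left(j \right)} = -2 + \sqrt{-2 + j}$ ($C{\left(j \right)} = -2 + \sqrt{j - 2} = -2 + \sqrt{-2 + j}$)
$W{\left(h \right)} = -29 + 15 i$ ($W{\left(h \right)} = 1 + 15 \left(-2 + \sqrt{-2 + 1}\right) = 1 + 15 \left(-2 + \sqrt{-1}\right) = 1 + 15 \left(-2 + i\right) = 1 - \left(30 - 15 i\right) = -29 + 15 i$)
$W{\left(-158 \right)} + k{\left(7 \left(-112\right),-1661 \right)} = \left(-29 + 15 i\right) + \left(\left(-1661\right)^{2} + 701 \left(-1661\right) + 701 \cdot 7 \left(-112\right) - 1661 \cdot 7 \left(-112\right)\right) = \left(-29 + 15 i\right) + \left(2758921 - 1164361 + 701 \left(-784\right) - -1302224\right) = \left(-29 + 15 i\right) + \left(2758921 - 1164361 - 549584 + 1302224\right) = \left(-29 + 15 i\right) + 2347200 = 2347171 + 15 i$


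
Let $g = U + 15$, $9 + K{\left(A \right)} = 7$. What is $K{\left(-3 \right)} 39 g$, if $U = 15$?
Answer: $-2340$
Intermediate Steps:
$K{\left(A \right)} = -2$ ($K{\left(A \right)} = -9 + 7 = -2$)
$g = 30$ ($g = 15 + 15 = 30$)
$K{\left(-3 \right)} 39 g = \left(-2\right) 39 \cdot 30 = \left(-78\right) 30 = -2340$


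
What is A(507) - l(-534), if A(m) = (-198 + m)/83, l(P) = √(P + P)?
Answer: 309/83 - 2*I*√267 ≈ 3.7229 - 32.68*I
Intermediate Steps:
l(P) = √2*√P (l(P) = √(2*P) = √2*√P)
A(m) = -198/83 + m/83 (A(m) = (-198 + m)*(1/83) = -198/83 + m/83)
A(507) - l(-534) = (-198/83 + (1/83)*507) - √2*√(-534) = (-198/83 + 507/83) - √2*I*√534 = 309/83 - 2*I*√267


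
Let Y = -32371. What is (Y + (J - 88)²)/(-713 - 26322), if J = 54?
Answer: 6243/5407 ≈ 1.1546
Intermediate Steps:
(Y + (J - 88)²)/(-713 - 26322) = (-32371 + (54 - 88)²)/(-713 - 26322) = (-32371 + (-34)²)/(-27035) = (-32371 + 1156)*(-1/27035) = -31215*(-1/27035) = 6243/5407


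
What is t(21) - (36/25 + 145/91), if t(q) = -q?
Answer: -54676/2275 ≈ -24.033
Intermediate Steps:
t(21) - (36/25 + 145/91) = -1*21 - (36/25 + 145/91) = -21 - (36*(1/25) + 145*(1/91)) = -21 - (36/25 + 145/91) = -21 - 1*6901/2275 = -21 - 6901/2275 = -54676/2275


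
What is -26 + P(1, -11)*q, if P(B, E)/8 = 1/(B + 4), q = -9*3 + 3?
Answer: -322/5 ≈ -64.400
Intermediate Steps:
q = -24 (q = -3*9 + 3 = -27 + 3 = -24)
P(B, E) = 8/(4 + B) (P(B, E) = 8/(B + 4) = 8/(4 + B))
-26 + P(1, -11)*q = -26 + (8/(4 + 1))*(-24) = -26 + (8/5)*(-24) = -26 - 192/5 = -322/5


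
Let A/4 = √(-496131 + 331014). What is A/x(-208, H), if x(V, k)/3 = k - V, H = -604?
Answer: -I*√165117/297 ≈ -1.3682*I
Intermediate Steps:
x(V, k) = -3*V + 3*k (x(V, k) = 3*(k - V) = -3*V + 3*k)
A = 4*I*√165117 (A = 4*√(-496131 + 331014) = 4*√(-165117) = 4*(I*√165117) = 4*I*√165117 ≈ 1625.4*I)
A/x(-208, H) = (4*I*√165117)/(-3*(-208) + 3*(-604)) = (4*I*√165117)/(624 - 1812) = (4*I*√165117)/(-1188) = (4*I*√165117)*(-1/1188) = -I*√165117/297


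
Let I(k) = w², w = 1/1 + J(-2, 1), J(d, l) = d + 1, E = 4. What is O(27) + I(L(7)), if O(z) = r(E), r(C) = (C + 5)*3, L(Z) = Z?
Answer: 27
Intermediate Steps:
J(d, l) = 1 + d
r(C) = 15 + 3*C (r(C) = (5 + C)*3 = 15 + 3*C)
O(z) = 27 (O(z) = 15 + 3*4 = 15 + 12 = 27)
w = 0 (w = 1/1 + (1 - 2) = 1 - 1 = 0)
I(k) = 0 (I(k) = 0² = 0)
O(27) + I(L(7)) = 27 + 0 = 27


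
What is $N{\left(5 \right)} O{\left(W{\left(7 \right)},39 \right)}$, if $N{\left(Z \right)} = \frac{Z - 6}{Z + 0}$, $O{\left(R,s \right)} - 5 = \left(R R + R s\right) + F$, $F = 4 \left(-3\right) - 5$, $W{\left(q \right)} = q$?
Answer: $-62$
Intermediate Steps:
$F = -17$ ($F = -12 - 5 = -17$)
$O{\left(R,s \right)} = -12 + R^{2} + R s$ ($O{\left(R,s \right)} = 5 - \left(17 - R R - R s\right) = 5 - \left(17 - R^{2} - R s\right) = 5 + \left(-17 + R^{2} + R s\right) = -12 + R^{2} + R s$)
$N{\left(Z \right)} = \frac{-6 + Z}{Z}$
$N{\left(5 \right)} O{\left(W{\left(7 \right)},39 \right)} = \frac{-6 + 5}{5} \left(-12 + 7^{2} + 7 \cdot 39\right) = \frac{1}{5} \left(-1\right) \left(-12 + 49 + 273\right) = \left(- \frac{1}{5}\right) 310 = -62$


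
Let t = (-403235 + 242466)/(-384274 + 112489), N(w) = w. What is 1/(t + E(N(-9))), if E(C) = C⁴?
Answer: 271785/1783342154 ≈ 0.00015240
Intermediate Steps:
t = 160769/271785 (t = -160769/(-271785) = -160769*(-1/271785) = 160769/271785 ≈ 0.59153)
1/(t + E(N(-9))) = 1/(160769/271785 + (-9)⁴) = 1/(160769/271785 + 6561) = 1/(1783342154/271785) = 271785/1783342154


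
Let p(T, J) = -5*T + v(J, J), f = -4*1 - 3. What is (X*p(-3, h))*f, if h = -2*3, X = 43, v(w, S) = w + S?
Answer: -903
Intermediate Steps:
v(w, S) = S + w
f = -7 (f = -4 - 3 = -7)
h = -6
p(T, J) = -5*T + 2*J (p(T, J) = -5*T + (J + J) = -5*T + 2*J)
(X*p(-3, h))*f = (43*(-5*(-3) + 2*(-6)))*(-7) = (43*(15 - 12))*(-7) = (43*3)*(-7) = 129*(-7) = -903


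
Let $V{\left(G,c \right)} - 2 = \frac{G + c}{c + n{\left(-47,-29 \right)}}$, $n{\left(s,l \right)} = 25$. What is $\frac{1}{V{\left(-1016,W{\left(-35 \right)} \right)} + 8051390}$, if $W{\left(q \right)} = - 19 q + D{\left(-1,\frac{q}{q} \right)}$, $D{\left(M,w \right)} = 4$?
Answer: $\frac{2}{16102783} \approx 1.242 \cdot 10^{-7}$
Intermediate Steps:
$W{\left(q \right)} = 4 - 19 q$ ($W{\left(q \right)} = - 19 q + 4 = 4 - 19 q$)
$V{\left(G,c \right)} = 2 + \frac{G + c}{25 + c}$ ($V{\left(G,c \right)} = 2 + \frac{G + c}{c + 25} = 2 + \frac{G + c}{25 + c}$)
$\frac{1}{V{\left(-1016,W{\left(-35 \right)} \right)} + 8051390} = \frac{1}{\frac{50 - 1016 + 3 \left(4 - -665\right)}{25 + \left(4 - -665\right)} + 8051390} = \frac{1}{\frac{50 - 1016 + 3 \left(4 + 665\right)}{25 + \left(4 + 665\right)} + 8051390} = \frac{1}{\frac{50 - 1016 + 3 \cdot 669}{25 + 669} + 8051390} = \frac{1}{\frac{50 - 1016 + 2007}{694} + 8051390} = \frac{1}{\frac{1}{694} \cdot 1041 + 8051390} = \frac{1}{\frac{3}{2} + 8051390} = \frac{1}{\frac{16102783}{2}} = \frac{2}{16102783}$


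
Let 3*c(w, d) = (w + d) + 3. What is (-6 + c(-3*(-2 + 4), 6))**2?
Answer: 25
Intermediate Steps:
c(w, d) = 1 + d/3 + w/3 (c(w, d) = ((w + d) + 3)/3 = ((d + w) + 3)/3 = (3 + d + w)/3 = 1 + d/3 + w/3)
(-6 + c(-3*(-2 + 4), 6))**2 = (-6 + (1 + (1/3)*6 + (-3*(-2 + 4))/3))**2 = (-6 + (1 + 2 + (-3*2)/3))**2 = (-6 + (1 + 2 + (1/3)*(-6)))**2 = (-6 + (1 + 2 - 2))**2 = (-6 + 1)**2 = (-5)**2 = 25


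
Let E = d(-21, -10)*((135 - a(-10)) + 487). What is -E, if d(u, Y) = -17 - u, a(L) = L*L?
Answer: -2088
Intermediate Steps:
a(L) = L²
E = 2088 (E = (-17 - 1*(-21))*((135 - 1*(-10)²) + 487) = (-17 + 21)*((135 - 1*100) + 487) = 4*((135 - 100) + 487) = 4*(35 + 487) = 4*522 = 2088)
-E = -1*2088 = -2088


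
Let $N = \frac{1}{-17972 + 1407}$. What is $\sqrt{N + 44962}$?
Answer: $\frac{\sqrt{12337537937885}}{16565} \approx 212.04$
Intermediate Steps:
$N = - \frac{1}{16565}$ ($N = \frac{1}{-16565} = - \frac{1}{16565} \approx -6.0368 \cdot 10^{-5}$)
$\sqrt{N + 44962} = \sqrt{- \frac{1}{16565} + 44962} = \sqrt{\frac{744795529}{16565}} = \frac{\sqrt{12337537937885}}{16565}$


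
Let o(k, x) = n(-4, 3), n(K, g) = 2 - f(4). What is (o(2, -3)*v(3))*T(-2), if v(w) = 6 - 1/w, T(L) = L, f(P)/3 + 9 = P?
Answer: -578/3 ≈ -192.67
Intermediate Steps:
f(P) = -27 + 3*P
n(K, g) = 17 (n(K, g) = 2 - (-27 + 3*4) = 2 - (-27 + 12) = 2 - 1*(-15) = 2 + 15 = 17)
o(k, x) = 17
(o(2, -3)*v(3))*T(-2) = (17*(6 - 1/3))*(-2) = (17*(6 - 1*⅓))*(-2) = (17*(6 - ⅓))*(-2) = (17*(17/3))*(-2) = (289/3)*(-2) = -578/3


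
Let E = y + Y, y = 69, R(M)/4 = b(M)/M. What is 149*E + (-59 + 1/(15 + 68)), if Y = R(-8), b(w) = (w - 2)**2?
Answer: 230077/83 ≈ 2772.0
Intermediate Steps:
b(w) = (-2 + w)**2
R(M) = 4*(-2 + M)**2/M (R(M) = 4*((-2 + M)**2/M) = 4*(-2 + M)**2/M)
Y = -50 (Y = 4*(-2 - 8)**2/(-8) = 4*(-1/8)*(-10)**2 = 4*(-1/8)*100 = -50)
E = 19 (E = 69 - 50 = 19)
149*E + (-59 + 1/(15 + 68)) = 149*19 + (-59 + 1/(15 + 68)) = 2831 + (-59 + 1/83) = 2831 - 4896/83 = 230077/83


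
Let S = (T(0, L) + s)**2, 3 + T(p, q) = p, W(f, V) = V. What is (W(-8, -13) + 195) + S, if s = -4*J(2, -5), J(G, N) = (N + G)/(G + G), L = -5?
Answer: 182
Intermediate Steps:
T(p, q) = -3 + p
J(G, N) = (G + N)/(2*G) (J(G, N) = (G + N)/((2*G)) = (G + N)*(1/(2*G)) = (G + N)/(2*G))
s = 3 (s = -2*(2 - 5)/2 = -2*(-3)/2 = -4*(-3/4) = 3)
S = 0 (S = ((-3 + 0) + 3)**2 = (-3 + 3)**2 = 0**2 = 0)
(W(-8, -13) + 195) + S = (-13 + 195) + 0 = 182 + 0 = 182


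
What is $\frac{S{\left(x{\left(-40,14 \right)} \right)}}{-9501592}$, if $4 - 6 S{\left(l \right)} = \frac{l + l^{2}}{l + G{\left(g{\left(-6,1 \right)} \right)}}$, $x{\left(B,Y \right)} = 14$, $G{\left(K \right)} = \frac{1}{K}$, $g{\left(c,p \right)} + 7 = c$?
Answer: $\frac{1003}{5159364456} \approx 1.944 \cdot 10^{-7}$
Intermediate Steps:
$g{\left(c,p \right)} = -7 + c$
$S{\left(l \right)} = \frac{2}{3} - \frac{l + l^{2}}{6 \left(- \frac{1}{13} + l\right)}$ ($S{\left(l \right)} = \frac{2}{3} - \frac{\left(l + l^{2}\right) \frac{1}{l + \frac{1}{-7 - 6}}}{6} = \frac{2}{3} - \frac{\left(l + l^{2}\right) \frac{1}{l + \frac{1}{-13}}}{6} = \frac{2}{3} - \frac{\left(l + l^{2}\right) \frac{1}{l - \frac{1}{13}}}{6} = \frac{2}{3} - \frac{\left(l + l^{2}\right) \frac{1}{- \frac{1}{13} + l}}{6} = \frac{2}{3} - \frac{\frac{1}{- \frac{1}{13} + l} \left(l + l^{2}\right)}{6} = \frac{2}{3} - \frac{l + l^{2}}{6 \left(- \frac{1}{13} + l\right)}$)
$\frac{S{\left(x{\left(-40,14 \right)} \right)}}{-9501592} = \frac{\frac{1}{6} \frac{1}{-1 + 13 \cdot 14} \left(-4 - 13 \cdot 14^{2} + 39 \cdot 14\right)}{-9501592} = \frac{-4 - 2548 + 546}{6 \left(-1 + 182\right)} \left(- \frac{1}{9501592}\right) = \frac{-4 - 2548 + 546}{6 \cdot 181} \left(- \frac{1}{9501592}\right) = \frac{1}{6} \cdot \frac{1}{181} \left(-2006\right) \left(- \frac{1}{9501592}\right) = \left(- \frac{1003}{543}\right) \left(- \frac{1}{9501592}\right) = \frac{1003}{5159364456}$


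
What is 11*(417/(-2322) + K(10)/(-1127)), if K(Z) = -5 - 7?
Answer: -1621015/872298 ≈ -1.8583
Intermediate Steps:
K(Z) = -12
11*(417/(-2322) + K(10)/(-1127)) = 11*(417/(-2322) - 12/(-1127)) = 11*(417*(-1/2322) - 12*(-1/1127)) = 11*(-139/774 + 12/1127) = 11*(-147365/872298) = -1621015/872298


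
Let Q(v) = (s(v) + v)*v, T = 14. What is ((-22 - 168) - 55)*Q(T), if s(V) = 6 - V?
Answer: -20580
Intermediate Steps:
Q(v) = 6*v (Q(v) = ((6 - v) + v)*v = 6*v)
((-22 - 168) - 55)*Q(T) = ((-22 - 168) - 55)*(6*14) = (-190 - 55)*84 = -245*84 = -20580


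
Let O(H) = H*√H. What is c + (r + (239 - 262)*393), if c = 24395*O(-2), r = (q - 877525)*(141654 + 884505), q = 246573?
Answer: -647457082407 - 48790*I*√2 ≈ -6.4746e+11 - 69000.0*I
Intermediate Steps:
r = -647457073368 (r = (246573 - 877525)*(141654 + 884505) = -630952*1026159 = -647457073368)
O(H) = H^(3/2)
c = -48790*I*√2 (c = 24395*(-2)^(3/2) = 24395*(-2*I*√2) = -48790*I*√2 ≈ -69000.0*I)
c + (r + (239 - 262)*393) = -48790*I*√2 + (-647457073368 + (239 - 262)*393) = -48790*I*√2 + (-647457073368 - 23*393) = -48790*I*√2 + (-647457073368 - 9039) = -48790*I*√2 - 647457082407 = -647457082407 - 48790*I*√2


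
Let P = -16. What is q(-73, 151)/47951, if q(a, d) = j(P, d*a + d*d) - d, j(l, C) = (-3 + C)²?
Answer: 138650474/47951 ≈ 2891.5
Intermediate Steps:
q(a, d) = (-3 + d² + a*d)² - d (q(a, d) = (-3 + (d*a + d*d))² - d = (-3 + (a*d + d²))² - d = (-3 + (d² + a*d))² - d = (-3 + d² + a*d)² - d)
q(-73, 151)/47951 = ((-3 + 151*(-73 + 151))² - 1*151)/47951 = ((-3 + 151*78)² - 151)*(1/47951) = ((-3 + 11778)² - 151)*(1/47951) = (11775² - 151)*(1/47951) = (138650625 - 151)*(1/47951) = 138650474*(1/47951) = 138650474/47951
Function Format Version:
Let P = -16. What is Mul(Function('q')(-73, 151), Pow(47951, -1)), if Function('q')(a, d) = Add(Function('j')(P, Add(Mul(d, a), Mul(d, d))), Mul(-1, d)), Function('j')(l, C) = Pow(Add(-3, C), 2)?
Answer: Rational(138650474, 47951) ≈ 2891.5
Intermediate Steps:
Function('q')(a, d) = Add(Pow(Add(-3, Pow(d, 2), Mul(a, d)), 2), Mul(-1, d)) (Function('q')(a, d) = Add(Pow(Add(-3, Add(Mul(d, a), Mul(d, d))), 2), Mul(-1, d)) = Add(Pow(Add(-3, Add(Mul(a, d), Pow(d, 2))), 2), Mul(-1, d)) = Add(Pow(Add(-3, Add(Pow(d, 2), Mul(a, d))), 2), Mul(-1, d)) = Add(Pow(Add(-3, Pow(d, 2), Mul(a, d)), 2), Mul(-1, d)))
Mul(Function('q')(-73, 151), Pow(47951, -1)) = Mul(Add(Pow(Add(-3, Mul(151, Add(-73, 151))), 2), Mul(-1, 151)), Pow(47951, -1)) = Mul(Add(Pow(Add(-3, Mul(151, 78)), 2), -151), Rational(1, 47951)) = Mul(Add(Pow(Add(-3, 11778), 2), -151), Rational(1, 47951)) = Mul(Add(Pow(11775, 2), -151), Rational(1, 47951)) = Mul(Add(138650625, -151), Rational(1, 47951)) = Mul(138650474, Rational(1, 47951)) = Rational(138650474, 47951)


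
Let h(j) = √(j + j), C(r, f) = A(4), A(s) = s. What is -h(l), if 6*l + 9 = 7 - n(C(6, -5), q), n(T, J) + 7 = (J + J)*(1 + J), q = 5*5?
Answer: -I*√3885/3 ≈ -20.777*I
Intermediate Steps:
C(r, f) = 4
q = 25
n(T, J) = -7 + 2*J*(1 + J) (n(T, J) = -7 + (J + J)*(1 + J) = -7 + (2*J)*(1 + J) = -7 + 2*J*(1 + J))
l = -1295/6 (l = -3/2 + (7 - (-7 + 2*25 + 2*25²))/6 = -3/2 + (7 - (-7 + 50 + 2*625))/6 = -3/2 + (7 - (-7 + 50 + 1250))/6 = -3/2 + (7 - 1*1293)/6 = -3/2 + (7 - 1293)/6 = -3/2 + (⅙)*(-1286) = -3/2 - 643/3 = -1295/6 ≈ -215.83)
h(j) = √2*√j (h(j) = √(2*j) = √2*√j)
-h(l) = -√2*√(-1295/6) = -√2*I*√7770/6 = -I*√3885/3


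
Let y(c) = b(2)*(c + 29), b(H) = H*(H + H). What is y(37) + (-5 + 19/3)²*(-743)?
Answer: -7136/9 ≈ -792.89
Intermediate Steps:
b(H) = 2*H² (b(H) = H*(2*H) = 2*H²)
y(c) = 232 + 8*c (y(c) = (2*2²)*(c + 29) = (2*4)*(29 + c) = 8*(29 + c) = 232 + 8*c)
y(37) + (-5 + 19/3)²*(-743) = (232 + 8*37) + (-5 + 19/3)²*(-743) = (232 + 296) + (-5 + 19*(⅓))²*(-743) = 528 + (-5 + 19/3)²*(-743) = 528 + (4/3)²*(-743) = 528 + (16/9)*(-743) = 528 - 11888/9 = -7136/9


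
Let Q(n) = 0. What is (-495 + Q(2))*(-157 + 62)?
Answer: 47025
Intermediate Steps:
(-495 + Q(2))*(-157 + 62) = (-495 + 0)*(-157 + 62) = -495*(-95) = 47025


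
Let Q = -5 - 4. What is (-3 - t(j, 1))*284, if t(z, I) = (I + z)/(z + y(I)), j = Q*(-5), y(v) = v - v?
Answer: -51404/45 ≈ -1142.3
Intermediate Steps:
y(v) = 0
Q = -9
j = 45 (j = -9*(-5) = 45)
t(z, I) = (I + z)/z (t(z, I) = (I + z)/(z + 0) = (I + z)/z)
(-3 - t(j, 1))*284 = (-3 - (1 + 45)/45)*284 = (-3 - 46/45)*284 = -181/45*284 = -51404/45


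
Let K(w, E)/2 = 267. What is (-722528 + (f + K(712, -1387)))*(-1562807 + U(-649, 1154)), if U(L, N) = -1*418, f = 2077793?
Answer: -2119418891775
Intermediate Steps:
U(L, N) = -418
K(w, E) = 534 (K(w, E) = 2*267 = 534)
(-722528 + (f + K(712, -1387)))*(-1562807 + U(-649, 1154)) = (-722528 + (2077793 + 534))*(-1562807 - 418) = (-722528 + 2078327)*(-1563225) = 1355799*(-1563225) = -2119418891775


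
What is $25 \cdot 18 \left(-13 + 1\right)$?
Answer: $-5400$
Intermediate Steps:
$25 \cdot 18 \left(-13 + 1\right) = 450 \left(-12\right) = -5400$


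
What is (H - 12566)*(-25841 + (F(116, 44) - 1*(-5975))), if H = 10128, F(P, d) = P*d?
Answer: 35989756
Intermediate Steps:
(H - 12566)*(-25841 + (F(116, 44) - 1*(-5975))) = (10128 - 12566)*(-25841 + (116*44 - 1*(-5975))) = -2438*(-25841 + (5104 + 5975)) = -2438*(-25841 + 11079) = -2438*(-14762) = 35989756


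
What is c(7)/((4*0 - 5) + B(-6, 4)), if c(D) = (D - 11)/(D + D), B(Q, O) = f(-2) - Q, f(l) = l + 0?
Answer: 2/7 ≈ 0.28571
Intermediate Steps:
f(l) = l
B(Q, O) = -2 - Q
c(D) = (-11 + D)/(2*D) (c(D) = (-11 + D)/((2*D)) = (-11 + D)*(1/(2*D)) = (-11 + D)/(2*D))
c(7)/((4*0 - 5) + B(-6, 4)) = ((½)*(-11 + 7)/7)/((4*0 - 5) + (-2 - 1*(-6))) = ((½)*(⅐)*(-4))/((0 - 5) + (-2 + 6)) = -2/7/(-5 + 4) = -2/7/(-1) = -1*(-2/7) = 2/7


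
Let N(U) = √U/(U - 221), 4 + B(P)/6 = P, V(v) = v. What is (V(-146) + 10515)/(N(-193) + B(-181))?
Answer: -1972697687640/211177011793 + 4292766*I*√193/211177011793 ≈ -9.3414 + 0.0002824*I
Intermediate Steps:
B(P) = -24 + 6*P
N(U) = √U/(-221 + U)
(V(-146) + 10515)/(N(-193) + B(-181)) = (-146 + 10515)/(√(-193)/(-221 - 193) + (-24 + 6*(-181))) = 10369/((I*√193)/(-414) + (-24 - 1086)) = 10369/((I*√193)*(-1/414) - 1110) = 10369/(-I*√193/414 - 1110) = 10369/(-1110 - I*√193/414)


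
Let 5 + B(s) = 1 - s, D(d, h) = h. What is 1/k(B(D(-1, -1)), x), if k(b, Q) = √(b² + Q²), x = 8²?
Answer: √4105/4105 ≈ 0.015608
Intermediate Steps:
B(s) = -4 - s (B(s) = -5 + (1 - s) = -4 - s)
x = 64
k(b, Q) = √(Q² + b²)
1/k(B(D(-1, -1)), x) = 1/(√(64² + (-4 - 1*(-1))²)) = 1/(√(4096 + (-4 + 1)²)) = 1/(√(4096 + (-3)²)) = 1/(√(4096 + 9)) = 1/(√4105) = √4105/4105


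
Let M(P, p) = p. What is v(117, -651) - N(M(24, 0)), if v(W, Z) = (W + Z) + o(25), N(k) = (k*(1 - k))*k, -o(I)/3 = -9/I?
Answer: -13323/25 ≈ -532.92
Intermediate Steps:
o(I) = 27/I (o(I) = -(-27)/I = 27/I)
N(k) = k**2*(1 - k)
v(W, Z) = 27/25 + W + Z (v(W, Z) = (W + Z) + 27/25 = 27/25 + W + Z)
v(117, -651) - N(M(24, 0)) = (27/25 + 117 - 651) - 0**2*(1 - 1*0) = -13323/25 - 0*(1 + 0) = -13323/25 - 0 = -13323/25 - 1*0 = -13323/25 + 0 = -13323/25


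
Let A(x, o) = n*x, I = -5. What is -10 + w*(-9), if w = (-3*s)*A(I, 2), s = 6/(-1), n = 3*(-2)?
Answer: -4870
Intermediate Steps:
n = -6
s = -6 (s = 6*(-1) = -6)
A(x, o) = -6*x
w = 540 (w = (-3*(-6))*(-6*(-5)) = 18*30 = 540)
-10 + w*(-9) = -10 + 540*(-9) = -10 - 4860 = -4870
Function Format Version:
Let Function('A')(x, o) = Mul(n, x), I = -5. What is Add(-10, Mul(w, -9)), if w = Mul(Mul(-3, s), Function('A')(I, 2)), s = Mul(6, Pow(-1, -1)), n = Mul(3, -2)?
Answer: -4870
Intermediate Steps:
n = -6
s = -6 (s = Mul(6, -1) = -6)
Function('A')(x, o) = Mul(-6, x)
w = 540 (w = Mul(Mul(-3, -6), Mul(-6, -5)) = Mul(18, 30) = 540)
Add(-10, Mul(w, -9)) = Add(-10, Mul(540, -9)) = Add(-10, -4860) = -4870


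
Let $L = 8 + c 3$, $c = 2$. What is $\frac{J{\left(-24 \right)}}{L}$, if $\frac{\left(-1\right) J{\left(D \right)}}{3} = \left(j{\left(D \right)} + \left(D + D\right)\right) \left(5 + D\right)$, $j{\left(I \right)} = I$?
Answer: $- \frac{2052}{7} \approx -293.14$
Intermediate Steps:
$L = 14$ ($L = 8 + 2 \cdot 3 = 8 + 6 = 14$)
$J{\left(D \right)} = - 9 D \left(5 + D\right)$ ($J{\left(D \right)} = - 3 \left(D + \left(D + D\right)\right) \left(5 + D\right) = - 3 \left(D + 2 D\right) \left(5 + D\right) = - 3 \cdot 3 D \left(5 + D\right) = - 9 D \left(5 + D\right)$)
$\frac{J{\left(-24 \right)}}{L} = \frac{9 \left(-24\right) \left(-5 - -24\right)}{14} = 9 \left(-24\right) \left(-5 + 24\right) \frac{1}{14} = 9 \left(-24\right) 19 \cdot \frac{1}{14} = \left(-4104\right) \frac{1}{14} = - \frac{2052}{7}$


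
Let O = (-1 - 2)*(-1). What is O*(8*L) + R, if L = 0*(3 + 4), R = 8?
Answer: 8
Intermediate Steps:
L = 0 (L = 0*7 = 0)
O = 3 (O = -3*(-1) = 3)
O*(8*L) + R = 3*(8*0) + 8 = 3*0 + 8 = 0 + 8 = 8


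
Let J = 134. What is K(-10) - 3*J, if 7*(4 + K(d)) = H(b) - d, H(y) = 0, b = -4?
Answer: -2832/7 ≈ -404.57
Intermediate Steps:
K(d) = -4 - d/7 (K(d) = -4 + (0 - d)/7 = -4 + (-d)/7 = -4 - d/7)
K(-10) - 3*J = (-4 - ⅐*(-10)) - 3*134 = (-4 + 10/7) - 402 = -18/7 - 402 = -2832/7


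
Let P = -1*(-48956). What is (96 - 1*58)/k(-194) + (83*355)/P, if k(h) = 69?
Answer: 3893413/3377964 ≈ 1.1526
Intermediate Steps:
P = 48956
(96 - 1*58)/k(-194) + (83*355)/P = (96 - 1*58)/69 + (83*355)/48956 = (96 - 58)*(1/69) + 29465*(1/48956) = 38*(1/69) + 29465/48956 = 38/69 + 29465/48956 = 3893413/3377964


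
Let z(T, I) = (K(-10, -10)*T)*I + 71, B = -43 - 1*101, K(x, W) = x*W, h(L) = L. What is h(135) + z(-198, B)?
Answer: 2851406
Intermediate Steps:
K(x, W) = W*x
B = -144 (B = -43 - 101 = -144)
z(T, I) = 71 + 100*I*T (z(T, I) = ((-10*(-10))*T)*I + 71 = (100*T)*I + 71 = 100*I*T + 71 = 71 + 100*I*T)
h(135) + z(-198, B) = 135 + (71 + 100*(-144)*(-198)) = 135 + (71 + 2851200) = 135 + 2851271 = 2851406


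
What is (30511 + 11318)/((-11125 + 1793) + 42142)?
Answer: 41829/32810 ≈ 1.2749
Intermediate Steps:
(30511 + 11318)/((-11125 + 1793) + 42142) = 41829/(-9332 + 42142) = 41829/32810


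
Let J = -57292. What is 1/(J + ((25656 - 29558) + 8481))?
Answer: -1/52713 ≈ -1.8971e-5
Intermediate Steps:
1/(J + ((25656 - 29558) + 8481)) = 1/(-57292 + ((25656 - 29558) + 8481)) = 1/(-57292 + (-3902 + 8481)) = 1/(-57292 + 4579) = 1/(-52713) = -1/52713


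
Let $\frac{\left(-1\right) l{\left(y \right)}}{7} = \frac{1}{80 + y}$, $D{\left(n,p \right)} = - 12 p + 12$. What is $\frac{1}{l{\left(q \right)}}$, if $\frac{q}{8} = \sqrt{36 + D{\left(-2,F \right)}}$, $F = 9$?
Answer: $- \frac{80}{7} - \frac{16 i \sqrt{15}}{7} \approx -11.429 - 8.8525 i$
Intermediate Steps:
$D{\left(n,p \right)} = 12 - 12 p$
$q = 16 i \sqrt{15}$ ($q = 8 \sqrt{36 + \left(12 - 108\right)} = 8 \sqrt{36 - 96} = 8 \sqrt{-60} = 8 \cdot 2 i \sqrt{15} = 16 i \sqrt{15} \approx 61.968 i$)
$l{\left(y \right)} = - \frac{7}{80 + y}$
$\frac{1}{l{\left(q \right)}} = \frac{1}{\left(-7\right) \frac{1}{80 + 16 i \sqrt{15}}} = - \frac{80}{7} - \frac{16 i \sqrt{15}}{7}$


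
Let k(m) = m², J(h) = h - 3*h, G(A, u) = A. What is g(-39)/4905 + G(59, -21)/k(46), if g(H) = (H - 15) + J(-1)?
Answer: 179363/10378980 ≈ 0.017281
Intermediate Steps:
J(h) = -2*h
g(H) = -13 + H (g(H) = (H - 15) - 2*(-1) = (-15 + H) + 2 = -13 + H)
g(-39)/4905 + G(59, -21)/k(46) = (-13 - 39)/4905 + 59/(46²) = -52*1/4905 + 59/2116 = -52/4905 + 59*(1/2116) = -52/4905 + 59/2116 = 179363/10378980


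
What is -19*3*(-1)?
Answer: 57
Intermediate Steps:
-19*3*(-1) = -57*(-1) = 57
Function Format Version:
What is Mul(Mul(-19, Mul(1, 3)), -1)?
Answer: 57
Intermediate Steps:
Mul(Mul(-19, Mul(1, 3)), -1) = Mul(Mul(-19, 3), -1) = Mul(-57, -1) = 57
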